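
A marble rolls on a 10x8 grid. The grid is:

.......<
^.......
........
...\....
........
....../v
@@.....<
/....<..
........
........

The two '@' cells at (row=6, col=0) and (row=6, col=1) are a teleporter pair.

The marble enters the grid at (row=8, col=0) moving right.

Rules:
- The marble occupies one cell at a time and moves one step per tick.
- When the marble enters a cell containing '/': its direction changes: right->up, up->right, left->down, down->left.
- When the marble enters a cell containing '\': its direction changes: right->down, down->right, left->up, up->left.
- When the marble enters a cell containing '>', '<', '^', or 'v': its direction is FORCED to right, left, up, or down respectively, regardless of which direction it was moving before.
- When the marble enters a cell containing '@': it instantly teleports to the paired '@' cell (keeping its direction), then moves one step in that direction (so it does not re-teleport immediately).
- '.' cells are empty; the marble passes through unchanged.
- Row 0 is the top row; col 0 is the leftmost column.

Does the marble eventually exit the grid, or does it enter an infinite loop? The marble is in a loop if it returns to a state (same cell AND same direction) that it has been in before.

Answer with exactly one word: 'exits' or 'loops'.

Answer: exits

Derivation:
Step 1: enter (8,0), '.' pass, move right to (8,1)
Step 2: enter (8,1), '.' pass, move right to (8,2)
Step 3: enter (8,2), '.' pass, move right to (8,3)
Step 4: enter (8,3), '.' pass, move right to (8,4)
Step 5: enter (8,4), '.' pass, move right to (8,5)
Step 6: enter (8,5), '.' pass, move right to (8,6)
Step 7: enter (8,6), '.' pass, move right to (8,7)
Step 8: enter (8,7), '.' pass, move right to (8,8)
Step 9: at (8,8) — EXIT via right edge, pos 8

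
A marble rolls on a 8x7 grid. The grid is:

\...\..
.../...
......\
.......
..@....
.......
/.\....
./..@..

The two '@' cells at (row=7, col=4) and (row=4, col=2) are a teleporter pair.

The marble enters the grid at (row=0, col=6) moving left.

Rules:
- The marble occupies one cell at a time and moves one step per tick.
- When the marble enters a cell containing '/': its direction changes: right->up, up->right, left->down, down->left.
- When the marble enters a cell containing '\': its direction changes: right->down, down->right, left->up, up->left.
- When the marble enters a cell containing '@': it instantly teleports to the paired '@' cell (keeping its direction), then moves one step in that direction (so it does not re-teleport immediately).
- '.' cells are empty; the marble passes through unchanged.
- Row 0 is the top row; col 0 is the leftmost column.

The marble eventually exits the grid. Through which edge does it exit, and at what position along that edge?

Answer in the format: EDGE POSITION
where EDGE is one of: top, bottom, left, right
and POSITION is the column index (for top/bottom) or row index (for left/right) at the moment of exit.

Step 1: enter (0,6), '.' pass, move left to (0,5)
Step 2: enter (0,5), '.' pass, move left to (0,4)
Step 3: enter (0,4), '\' deflects left->up, move up to (-1,4)
Step 4: at (-1,4) — EXIT via top edge, pos 4

Answer: top 4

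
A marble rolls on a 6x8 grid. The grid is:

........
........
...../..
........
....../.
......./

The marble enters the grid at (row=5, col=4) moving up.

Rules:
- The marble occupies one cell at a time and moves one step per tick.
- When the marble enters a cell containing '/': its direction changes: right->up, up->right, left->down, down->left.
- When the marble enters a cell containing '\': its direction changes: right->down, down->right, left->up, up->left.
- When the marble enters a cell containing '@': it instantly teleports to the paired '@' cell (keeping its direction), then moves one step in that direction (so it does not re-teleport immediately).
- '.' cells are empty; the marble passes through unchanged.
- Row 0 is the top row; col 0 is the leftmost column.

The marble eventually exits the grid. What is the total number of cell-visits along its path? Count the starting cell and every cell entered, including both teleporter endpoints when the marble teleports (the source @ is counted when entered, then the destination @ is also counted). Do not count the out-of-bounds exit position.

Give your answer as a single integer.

Step 1: enter (5,4), '.' pass, move up to (4,4)
Step 2: enter (4,4), '.' pass, move up to (3,4)
Step 3: enter (3,4), '.' pass, move up to (2,4)
Step 4: enter (2,4), '.' pass, move up to (1,4)
Step 5: enter (1,4), '.' pass, move up to (0,4)
Step 6: enter (0,4), '.' pass, move up to (-1,4)
Step 7: at (-1,4) — EXIT via top edge, pos 4
Path length (cell visits): 6

Answer: 6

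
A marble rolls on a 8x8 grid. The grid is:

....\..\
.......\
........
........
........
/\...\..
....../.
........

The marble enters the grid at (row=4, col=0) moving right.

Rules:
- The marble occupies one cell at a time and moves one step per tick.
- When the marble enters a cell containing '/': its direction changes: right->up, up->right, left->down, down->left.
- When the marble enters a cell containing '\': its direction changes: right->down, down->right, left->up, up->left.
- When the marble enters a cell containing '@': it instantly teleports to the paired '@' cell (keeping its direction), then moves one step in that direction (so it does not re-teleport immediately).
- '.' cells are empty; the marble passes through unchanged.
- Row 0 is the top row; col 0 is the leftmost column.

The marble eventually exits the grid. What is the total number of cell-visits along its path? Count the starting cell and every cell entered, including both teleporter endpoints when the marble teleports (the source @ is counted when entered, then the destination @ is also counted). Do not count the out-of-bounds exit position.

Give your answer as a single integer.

Step 1: enter (4,0), '.' pass, move right to (4,1)
Step 2: enter (4,1), '.' pass, move right to (4,2)
Step 3: enter (4,2), '.' pass, move right to (4,3)
Step 4: enter (4,3), '.' pass, move right to (4,4)
Step 5: enter (4,4), '.' pass, move right to (4,5)
Step 6: enter (4,5), '.' pass, move right to (4,6)
Step 7: enter (4,6), '.' pass, move right to (4,7)
Step 8: enter (4,7), '.' pass, move right to (4,8)
Step 9: at (4,8) — EXIT via right edge, pos 4
Path length (cell visits): 8

Answer: 8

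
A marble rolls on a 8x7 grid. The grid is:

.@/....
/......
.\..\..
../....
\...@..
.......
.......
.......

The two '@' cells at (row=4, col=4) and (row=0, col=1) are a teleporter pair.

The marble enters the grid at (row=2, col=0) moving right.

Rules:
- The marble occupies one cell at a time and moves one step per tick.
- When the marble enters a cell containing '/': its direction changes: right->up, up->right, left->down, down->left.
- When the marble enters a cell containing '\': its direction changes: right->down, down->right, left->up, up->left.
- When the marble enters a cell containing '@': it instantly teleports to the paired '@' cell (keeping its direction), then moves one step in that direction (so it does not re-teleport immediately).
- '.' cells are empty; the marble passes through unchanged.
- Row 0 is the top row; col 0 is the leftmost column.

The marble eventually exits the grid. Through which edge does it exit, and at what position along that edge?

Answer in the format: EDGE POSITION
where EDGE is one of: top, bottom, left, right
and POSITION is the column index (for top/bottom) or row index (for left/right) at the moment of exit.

Step 1: enter (2,0), '.' pass, move right to (2,1)
Step 2: enter (2,1), '\' deflects right->down, move down to (3,1)
Step 3: enter (3,1), '.' pass, move down to (4,1)
Step 4: enter (4,1), '.' pass, move down to (5,1)
Step 5: enter (5,1), '.' pass, move down to (6,1)
Step 6: enter (6,1), '.' pass, move down to (7,1)
Step 7: enter (7,1), '.' pass, move down to (8,1)
Step 8: at (8,1) — EXIT via bottom edge, pos 1

Answer: bottom 1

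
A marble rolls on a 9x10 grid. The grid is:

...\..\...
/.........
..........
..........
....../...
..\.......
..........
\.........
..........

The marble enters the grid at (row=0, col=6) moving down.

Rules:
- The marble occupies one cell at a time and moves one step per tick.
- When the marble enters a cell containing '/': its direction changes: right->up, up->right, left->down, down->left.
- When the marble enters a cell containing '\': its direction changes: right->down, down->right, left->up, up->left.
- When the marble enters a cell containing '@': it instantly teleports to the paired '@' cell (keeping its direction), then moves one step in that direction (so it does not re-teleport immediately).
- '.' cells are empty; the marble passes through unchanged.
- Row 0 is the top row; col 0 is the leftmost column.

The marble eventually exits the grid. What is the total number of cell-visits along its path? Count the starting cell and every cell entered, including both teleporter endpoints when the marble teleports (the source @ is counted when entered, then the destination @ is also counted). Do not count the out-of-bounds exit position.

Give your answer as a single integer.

Answer: 4

Derivation:
Step 1: enter (0,6), '\' deflects down->right, move right to (0,7)
Step 2: enter (0,7), '.' pass, move right to (0,8)
Step 3: enter (0,8), '.' pass, move right to (0,9)
Step 4: enter (0,9), '.' pass, move right to (0,10)
Step 5: at (0,10) — EXIT via right edge, pos 0
Path length (cell visits): 4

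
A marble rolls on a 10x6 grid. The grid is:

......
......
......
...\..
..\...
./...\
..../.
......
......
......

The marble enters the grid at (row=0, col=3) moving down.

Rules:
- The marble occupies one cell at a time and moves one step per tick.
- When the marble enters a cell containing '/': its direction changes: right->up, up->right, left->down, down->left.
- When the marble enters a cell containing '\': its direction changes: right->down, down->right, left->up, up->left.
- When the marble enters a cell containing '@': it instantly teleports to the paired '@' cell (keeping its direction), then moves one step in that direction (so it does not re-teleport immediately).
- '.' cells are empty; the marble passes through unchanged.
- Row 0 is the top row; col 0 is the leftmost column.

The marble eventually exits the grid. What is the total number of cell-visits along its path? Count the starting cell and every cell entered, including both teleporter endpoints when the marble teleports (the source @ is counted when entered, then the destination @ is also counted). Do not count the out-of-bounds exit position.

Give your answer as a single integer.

Step 1: enter (0,3), '.' pass, move down to (1,3)
Step 2: enter (1,3), '.' pass, move down to (2,3)
Step 3: enter (2,3), '.' pass, move down to (3,3)
Step 4: enter (3,3), '\' deflects down->right, move right to (3,4)
Step 5: enter (3,4), '.' pass, move right to (3,5)
Step 6: enter (3,5), '.' pass, move right to (3,6)
Step 7: at (3,6) — EXIT via right edge, pos 3
Path length (cell visits): 6

Answer: 6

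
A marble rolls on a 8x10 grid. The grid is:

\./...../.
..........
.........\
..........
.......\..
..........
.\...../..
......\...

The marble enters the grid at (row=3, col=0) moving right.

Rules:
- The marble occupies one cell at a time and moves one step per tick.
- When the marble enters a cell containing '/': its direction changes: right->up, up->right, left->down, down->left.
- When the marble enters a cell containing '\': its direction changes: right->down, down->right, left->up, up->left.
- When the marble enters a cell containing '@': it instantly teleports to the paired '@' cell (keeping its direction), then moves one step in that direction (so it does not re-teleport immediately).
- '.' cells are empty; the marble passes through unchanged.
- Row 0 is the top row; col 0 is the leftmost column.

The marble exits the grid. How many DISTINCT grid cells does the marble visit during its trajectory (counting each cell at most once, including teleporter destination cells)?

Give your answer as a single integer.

Step 1: enter (3,0), '.' pass, move right to (3,1)
Step 2: enter (3,1), '.' pass, move right to (3,2)
Step 3: enter (3,2), '.' pass, move right to (3,3)
Step 4: enter (3,3), '.' pass, move right to (3,4)
Step 5: enter (3,4), '.' pass, move right to (3,5)
Step 6: enter (3,5), '.' pass, move right to (3,6)
Step 7: enter (3,6), '.' pass, move right to (3,7)
Step 8: enter (3,7), '.' pass, move right to (3,8)
Step 9: enter (3,8), '.' pass, move right to (3,9)
Step 10: enter (3,9), '.' pass, move right to (3,10)
Step 11: at (3,10) — EXIT via right edge, pos 3
Distinct cells visited: 10 (path length 10)

Answer: 10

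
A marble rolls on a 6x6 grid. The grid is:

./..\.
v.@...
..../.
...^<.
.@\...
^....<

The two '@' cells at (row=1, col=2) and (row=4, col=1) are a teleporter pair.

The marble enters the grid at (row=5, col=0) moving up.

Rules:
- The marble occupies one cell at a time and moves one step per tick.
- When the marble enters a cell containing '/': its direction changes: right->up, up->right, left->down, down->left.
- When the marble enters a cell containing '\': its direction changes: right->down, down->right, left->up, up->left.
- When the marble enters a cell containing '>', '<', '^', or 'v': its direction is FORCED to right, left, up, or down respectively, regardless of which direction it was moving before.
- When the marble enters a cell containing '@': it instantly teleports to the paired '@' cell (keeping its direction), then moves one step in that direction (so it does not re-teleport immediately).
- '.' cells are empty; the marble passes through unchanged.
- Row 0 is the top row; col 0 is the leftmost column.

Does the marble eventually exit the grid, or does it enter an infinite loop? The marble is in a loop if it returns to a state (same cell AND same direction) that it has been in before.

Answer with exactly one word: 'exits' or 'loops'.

Answer: loops

Derivation:
Step 1: enter (5,0), '^' forces up->up, move up to (4,0)
Step 2: enter (4,0), '.' pass, move up to (3,0)
Step 3: enter (3,0), '.' pass, move up to (2,0)
Step 4: enter (2,0), '.' pass, move up to (1,0)
Step 5: enter (1,0), 'v' forces up->down, move down to (2,0)
Step 6: enter (2,0), '.' pass, move down to (3,0)
Step 7: enter (3,0), '.' pass, move down to (4,0)
Step 8: enter (4,0), '.' pass, move down to (5,0)
Step 9: enter (5,0), '^' forces down->up, move up to (4,0)
Step 10: at (4,0) dir=up — LOOP DETECTED (seen before)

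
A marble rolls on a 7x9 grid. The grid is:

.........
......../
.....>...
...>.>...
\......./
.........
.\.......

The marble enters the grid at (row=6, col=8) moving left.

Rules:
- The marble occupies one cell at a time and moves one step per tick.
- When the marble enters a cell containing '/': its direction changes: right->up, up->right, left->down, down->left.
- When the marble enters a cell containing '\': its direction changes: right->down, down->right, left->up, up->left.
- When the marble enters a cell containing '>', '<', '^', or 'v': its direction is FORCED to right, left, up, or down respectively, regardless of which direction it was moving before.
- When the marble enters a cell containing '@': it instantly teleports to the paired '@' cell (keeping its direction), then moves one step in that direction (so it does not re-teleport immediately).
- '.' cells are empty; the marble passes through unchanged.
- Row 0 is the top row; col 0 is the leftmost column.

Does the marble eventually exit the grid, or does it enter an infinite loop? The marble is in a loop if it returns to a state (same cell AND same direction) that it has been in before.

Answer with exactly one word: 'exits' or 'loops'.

Answer: exits

Derivation:
Step 1: enter (6,8), '.' pass, move left to (6,7)
Step 2: enter (6,7), '.' pass, move left to (6,6)
Step 3: enter (6,6), '.' pass, move left to (6,5)
Step 4: enter (6,5), '.' pass, move left to (6,4)
Step 5: enter (6,4), '.' pass, move left to (6,3)
Step 6: enter (6,3), '.' pass, move left to (6,2)
Step 7: enter (6,2), '.' pass, move left to (6,1)
Step 8: enter (6,1), '\' deflects left->up, move up to (5,1)
Step 9: enter (5,1), '.' pass, move up to (4,1)
Step 10: enter (4,1), '.' pass, move up to (3,1)
Step 11: enter (3,1), '.' pass, move up to (2,1)
Step 12: enter (2,1), '.' pass, move up to (1,1)
Step 13: enter (1,1), '.' pass, move up to (0,1)
Step 14: enter (0,1), '.' pass, move up to (-1,1)
Step 15: at (-1,1) — EXIT via top edge, pos 1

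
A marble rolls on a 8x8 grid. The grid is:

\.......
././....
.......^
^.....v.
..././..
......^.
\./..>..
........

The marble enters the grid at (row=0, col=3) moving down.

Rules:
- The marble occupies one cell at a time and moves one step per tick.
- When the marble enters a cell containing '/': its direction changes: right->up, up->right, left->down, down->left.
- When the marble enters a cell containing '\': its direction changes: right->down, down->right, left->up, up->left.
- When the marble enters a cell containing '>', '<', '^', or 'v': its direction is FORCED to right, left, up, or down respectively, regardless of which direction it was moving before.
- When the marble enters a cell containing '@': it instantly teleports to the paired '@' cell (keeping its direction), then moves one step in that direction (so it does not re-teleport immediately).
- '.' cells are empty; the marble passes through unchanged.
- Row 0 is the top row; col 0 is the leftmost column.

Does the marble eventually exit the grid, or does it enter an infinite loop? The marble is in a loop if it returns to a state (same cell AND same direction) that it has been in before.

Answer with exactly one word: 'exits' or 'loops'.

Step 1: enter (0,3), '.' pass, move down to (1,3)
Step 2: enter (1,3), '/' deflects down->left, move left to (1,2)
Step 3: enter (1,2), '.' pass, move left to (1,1)
Step 4: enter (1,1), '/' deflects left->down, move down to (2,1)
Step 5: enter (2,1), '.' pass, move down to (3,1)
Step 6: enter (3,1), '.' pass, move down to (4,1)
Step 7: enter (4,1), '.' pass, move down to (5,1)
Step 8: enter (5,1), '.' pass, move down to (6,1)
Step 9: enter (6,1), '.' pass, move down to (7,1)
Step 10: enter (7,1), '.' pass, move down to (8,1)
Step 11: at (8,1) — EXIT via bottom edge, pos 1

Answer: exits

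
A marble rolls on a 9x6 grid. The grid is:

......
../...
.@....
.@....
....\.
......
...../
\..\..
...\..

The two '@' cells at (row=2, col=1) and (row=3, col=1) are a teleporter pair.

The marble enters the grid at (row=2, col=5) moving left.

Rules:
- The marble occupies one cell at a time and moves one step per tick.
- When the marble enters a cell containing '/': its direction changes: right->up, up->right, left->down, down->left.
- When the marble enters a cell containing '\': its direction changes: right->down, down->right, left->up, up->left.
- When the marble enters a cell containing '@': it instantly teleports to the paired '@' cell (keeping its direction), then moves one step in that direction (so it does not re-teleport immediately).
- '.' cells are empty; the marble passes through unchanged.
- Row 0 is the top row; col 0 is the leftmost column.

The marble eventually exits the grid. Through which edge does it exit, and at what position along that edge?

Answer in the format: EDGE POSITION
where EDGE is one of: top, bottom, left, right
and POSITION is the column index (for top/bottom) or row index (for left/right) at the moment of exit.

Step 1: enter (2,5), '.' pass, move left to (2,4)
Step 2: enter (2,4), '.' pass, move left to (2,3)
Step 3: enter (2,3), '.' pass, move left to (2,2)
Step 4: enter (2,2), '.' pass, move left to (2,1)
Step 5: enter (2,1), '@' teleport (2,1)->(3,1), also enter (3,1), move left to (3,0)
Step 6: enter (3,0), '.' pass, move left to (3,-1)
Step 7: at (3,-1) — EXIT via left edge, pos 3

Answer: left 3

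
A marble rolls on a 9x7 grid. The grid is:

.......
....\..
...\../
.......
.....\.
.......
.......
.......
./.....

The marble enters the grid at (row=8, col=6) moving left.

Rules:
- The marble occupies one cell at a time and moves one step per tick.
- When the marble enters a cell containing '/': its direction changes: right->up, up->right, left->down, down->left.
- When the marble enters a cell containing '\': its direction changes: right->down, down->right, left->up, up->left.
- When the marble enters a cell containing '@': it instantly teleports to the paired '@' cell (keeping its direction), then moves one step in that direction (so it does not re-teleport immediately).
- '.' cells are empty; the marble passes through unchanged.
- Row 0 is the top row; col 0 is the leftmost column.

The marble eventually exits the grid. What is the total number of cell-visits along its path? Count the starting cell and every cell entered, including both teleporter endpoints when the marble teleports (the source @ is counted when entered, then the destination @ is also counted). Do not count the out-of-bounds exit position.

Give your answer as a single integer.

Answer: 6

Derivation:
Step 1: enter (8,6), '.' pass, move left to (8,5)
Step 2: enter (8,5), '.' pass, move left to (8,4)
Step 3: enter (8,4), '.' pass, move left to (8,3)
Step 4: enter (8,3), '.' pass, move left to (8,2)
Step 5: enter (8,2), '.' pass, move left to (8,1)
Step 6: enter (8,1), '/' deflects left->down, move down to (9,1)
Step 7: at (9,1) — EXIT via bottom edge, pos 1
Path length (cell visits): 6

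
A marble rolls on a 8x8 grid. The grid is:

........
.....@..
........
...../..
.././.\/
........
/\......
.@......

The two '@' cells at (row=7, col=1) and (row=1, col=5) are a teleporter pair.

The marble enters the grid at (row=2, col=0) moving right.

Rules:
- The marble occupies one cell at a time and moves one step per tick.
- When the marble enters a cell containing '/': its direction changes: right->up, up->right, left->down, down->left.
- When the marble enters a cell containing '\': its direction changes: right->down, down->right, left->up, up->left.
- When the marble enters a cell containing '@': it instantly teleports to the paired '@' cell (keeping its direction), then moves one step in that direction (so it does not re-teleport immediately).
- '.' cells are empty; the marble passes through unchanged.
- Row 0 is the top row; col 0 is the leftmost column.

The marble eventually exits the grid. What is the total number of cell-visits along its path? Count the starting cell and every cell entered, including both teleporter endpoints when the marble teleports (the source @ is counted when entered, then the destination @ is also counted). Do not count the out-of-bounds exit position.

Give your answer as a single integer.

Step 1: enter (2,0), '.' pass, move right to (2,1)
Step 2: enter (2,1), '.' pass, move right to (2,2)
Step 3: enter (2,2), '.' pass, move right to (2,3)
Step 4: enter (2,3), '.' pass, move right to (2,4)
Step 5: enter (2,4), '.' pass, move right to (2,5)
Step 6: enter (2,5), '.' pass, move right to (2,6)
Step 7: enter (2,6), '.' pass, move right to (2,7)
Step 8: enter (2,7), '.' pass, move right to (2,8)
Step 9: at (2,8) — EXIT via right edge, pos 2
Path length (cell visits): 8

Answer: 8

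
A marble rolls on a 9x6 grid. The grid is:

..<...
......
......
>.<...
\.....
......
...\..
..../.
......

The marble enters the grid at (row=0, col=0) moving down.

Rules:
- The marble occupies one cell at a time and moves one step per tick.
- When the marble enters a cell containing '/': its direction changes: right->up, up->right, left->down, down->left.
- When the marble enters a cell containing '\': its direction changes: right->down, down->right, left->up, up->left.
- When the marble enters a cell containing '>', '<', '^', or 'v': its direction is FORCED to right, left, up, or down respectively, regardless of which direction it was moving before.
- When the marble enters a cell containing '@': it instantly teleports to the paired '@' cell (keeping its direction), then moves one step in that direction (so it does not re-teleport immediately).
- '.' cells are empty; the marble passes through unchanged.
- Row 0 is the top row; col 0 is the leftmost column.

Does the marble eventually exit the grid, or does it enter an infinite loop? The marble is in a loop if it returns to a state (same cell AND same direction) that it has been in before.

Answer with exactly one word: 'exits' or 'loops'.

Answer: loops

Derivation:
Step 1: enter (0,0), '.' pass, move down to (1,0)
Step 2: enter (1,0), '.' pass, move down to (2,0)
Step 3: enter (2,0), '.' pass, move down to (3,0)
Step 4: enter (3,0), '>' forces down->right, move right to (3,1)
Step 5: enter (3,1), '.' pass, move right to (3,2)
Step 6: enter (3,2), '<' forces right->left, move left to (3,1)
Step 7: enter (3,1), '.' pass, move left to (3,0)
Step 8: enter (3,0), '>' forces left->right, move right to (3,1)
Step 9: at (3,1) dir=right — LOOP DETECTED (seen before)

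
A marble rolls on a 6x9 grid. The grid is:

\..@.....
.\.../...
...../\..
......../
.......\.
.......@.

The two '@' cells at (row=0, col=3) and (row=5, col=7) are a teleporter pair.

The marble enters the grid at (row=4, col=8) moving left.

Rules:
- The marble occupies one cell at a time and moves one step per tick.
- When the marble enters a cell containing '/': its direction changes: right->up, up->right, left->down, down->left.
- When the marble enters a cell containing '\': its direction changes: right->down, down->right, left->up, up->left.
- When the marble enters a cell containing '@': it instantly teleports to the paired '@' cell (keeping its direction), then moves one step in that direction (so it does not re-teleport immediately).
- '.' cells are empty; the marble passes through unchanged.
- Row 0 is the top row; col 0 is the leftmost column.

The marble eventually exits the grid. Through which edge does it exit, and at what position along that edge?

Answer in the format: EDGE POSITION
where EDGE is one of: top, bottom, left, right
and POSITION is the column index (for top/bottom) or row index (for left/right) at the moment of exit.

Answer: top 7

Derivation:
Step 1: enter (4,8), '.' pass, move left to (4,7)
Step 2: enter (4,7), '\' deflects left->up, move up to (3,7)
Step 3: enter (3,7), '.' pass, move up to (2,7)
Step 4: enter (2,7), '.' pass, move up to (1,7)
Step 5: enter (1,7), '.' pass, move up to (0,7)
Step 6: enter (0,7), '.' pass, move up to (-1,7)
Step 7: at (-1,7) — EXIT via top edge, pos 7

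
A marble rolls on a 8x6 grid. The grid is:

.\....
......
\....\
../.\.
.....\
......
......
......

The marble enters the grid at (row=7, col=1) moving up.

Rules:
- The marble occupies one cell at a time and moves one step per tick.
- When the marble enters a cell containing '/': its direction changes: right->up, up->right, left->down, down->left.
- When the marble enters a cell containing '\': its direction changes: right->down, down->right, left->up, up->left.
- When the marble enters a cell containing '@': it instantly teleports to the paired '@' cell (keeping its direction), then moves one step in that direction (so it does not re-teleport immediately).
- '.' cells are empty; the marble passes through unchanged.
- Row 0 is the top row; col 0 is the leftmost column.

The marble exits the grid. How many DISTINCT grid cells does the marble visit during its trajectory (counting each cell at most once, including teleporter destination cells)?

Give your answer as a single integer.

Answer: 9

Derivation:
Step 1: enter (7,1), '.' pass, move up to (6,1)
Step 2: enter (6,1), '.' pass, move up to (5,1)
Step 3: enter (5,1), '.' pass, move up to (4,1)
Step 4: enter (4,1), '.' pass, move up to (3,1)
Step 5: enter (3,1), '.' pass, move up to (2,1)
Step 6: enter (2,1), '.' pass, move up to (1,1)
Step 7: enter (1,1), '.' pass, move up to (0,1)
Step 8: enter (0,1), '\' deflects up->left, move left to (0,0)
Step 9: enter (0,0), '.' pass, move left to (0,-1)
Step 10: at (0,-1) — EXIT via left edge, pos 0
Distinct cells visited: 9 (path length 9)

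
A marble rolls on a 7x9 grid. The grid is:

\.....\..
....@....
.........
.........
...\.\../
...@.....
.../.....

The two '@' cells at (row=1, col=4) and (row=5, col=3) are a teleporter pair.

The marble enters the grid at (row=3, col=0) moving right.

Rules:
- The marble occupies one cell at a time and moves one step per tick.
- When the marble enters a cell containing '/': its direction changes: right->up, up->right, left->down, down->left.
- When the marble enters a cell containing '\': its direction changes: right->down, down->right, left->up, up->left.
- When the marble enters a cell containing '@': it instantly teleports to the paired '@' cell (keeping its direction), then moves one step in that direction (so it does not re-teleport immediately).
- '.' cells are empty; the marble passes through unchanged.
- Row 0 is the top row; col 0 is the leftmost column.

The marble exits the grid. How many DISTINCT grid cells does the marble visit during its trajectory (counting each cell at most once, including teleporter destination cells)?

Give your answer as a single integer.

Answer: 9

Derivation:
Step 1: enter (3,0), '.' pass, move right to (3,1)
Step 2: enter (3,1), '.' pass, move right to (3,2)
Step 3: enter (3,2), '.' pass, move right to (3,3)
Step 4: enter (3,3), '.' pass, move right to (3,4)
Step 5: enter (3,4), '.' pass, move right to (3,5)
Step 6: enter (3,5), '.' pass, move right to (3,6)
Step 7: enter (3,6), '.' pass, move right to (3,7)
Step 8: enter (3,7), '.' pass, move right to (3,8)
Step 9: enter (3,8), '.' pass, move right to (3,9)
Step 10: at (3,9) — EXIT via right edge, pos 3
Distinct cells visited: 9 (path length 9)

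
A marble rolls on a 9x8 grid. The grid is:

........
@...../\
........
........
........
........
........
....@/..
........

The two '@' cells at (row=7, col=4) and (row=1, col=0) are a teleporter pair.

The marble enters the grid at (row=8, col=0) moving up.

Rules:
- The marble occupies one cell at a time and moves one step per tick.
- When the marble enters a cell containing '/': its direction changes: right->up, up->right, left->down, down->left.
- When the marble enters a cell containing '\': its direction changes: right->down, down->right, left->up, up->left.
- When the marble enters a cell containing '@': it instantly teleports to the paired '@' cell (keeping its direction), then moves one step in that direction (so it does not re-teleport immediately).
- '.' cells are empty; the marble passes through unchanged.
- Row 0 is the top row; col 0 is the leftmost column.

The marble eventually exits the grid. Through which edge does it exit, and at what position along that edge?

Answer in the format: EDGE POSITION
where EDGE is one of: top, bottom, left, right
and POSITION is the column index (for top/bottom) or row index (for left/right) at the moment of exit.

Step 1: enter (8,0), '.' pass, move up to (7,0)
Step 2: enter (7,0), '.' pass, move up to (6,0)
Step 3: enter (6,0), '.' pass, move up to (5,0)
Step 4: enter (5,0), '.' pass, move up to (4,0)
Step 5: enter (4,0), '.' pass, move up to (3,0)
Step 6: enter (3,0), '.' pass, move up to (2,0)
Step 7: enter (2,0), '.' pass, move up to (1,0)
Step 8: enter (1,0), '@' teleport (1,0)->(7,4), also enter (7,4), move up to (6,4)
Step 9: enter (6,4), '.' pass, move up to (5,4)
Step 10: enter (5,4), '.' pass, move up to (4,4)
Step 11: enter (4,4), '.' pass, move up to (3,4)
Step 12: enter (3,4), '.' pass, move up to (2,4)
Step 13: enter (2,4), '.' pass, move up to (1,4)
Step 14: enter (1,4), '.' pass, move up to (0,4)
Step 15: enter (0,4), '.' pass, move up to (-1,4)
Step 16: at (-1,4) — EXIT via top edge, pos 4

Answer: top 4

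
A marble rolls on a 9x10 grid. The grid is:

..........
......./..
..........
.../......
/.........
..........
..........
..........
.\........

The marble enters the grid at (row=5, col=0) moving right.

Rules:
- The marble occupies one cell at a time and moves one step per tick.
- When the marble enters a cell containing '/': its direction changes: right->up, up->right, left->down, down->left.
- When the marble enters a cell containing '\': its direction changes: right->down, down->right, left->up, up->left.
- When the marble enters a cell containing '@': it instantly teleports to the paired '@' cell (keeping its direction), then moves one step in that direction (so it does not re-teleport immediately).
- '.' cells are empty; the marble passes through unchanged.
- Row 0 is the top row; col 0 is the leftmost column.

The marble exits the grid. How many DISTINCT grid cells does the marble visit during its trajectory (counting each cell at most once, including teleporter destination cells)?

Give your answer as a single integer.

Step 1: enter (5,0), '.' pass, move right to (5,1)
Step 2: enter (5,1), '.' pass, move right to (5,2)
Step 3: enter (5,2), '.' pass, move right to (5,3)
Step 4: enter (5,3), '.' pass, move right to (5,4)
Step 5: enter (5,4), '.' pass, move right to (5,5)
Step 6: enter (5,5), '.' pass, move right to (5,6)
Step 7: enter (5,6), '.' pass, move right to (5,7)
Step 8: enter (5,7), '.' pass, move right to (5,8)
Step 9: enter (5,8), '.' pass, move right to (5,9)
Step 10: enter (5,9), '.' pass, move right to (5,10)
Step 11: at (5,10) — EXIT via right edge, pos 5
Distinct cells visited: 10 (path length 10)

Answer: 10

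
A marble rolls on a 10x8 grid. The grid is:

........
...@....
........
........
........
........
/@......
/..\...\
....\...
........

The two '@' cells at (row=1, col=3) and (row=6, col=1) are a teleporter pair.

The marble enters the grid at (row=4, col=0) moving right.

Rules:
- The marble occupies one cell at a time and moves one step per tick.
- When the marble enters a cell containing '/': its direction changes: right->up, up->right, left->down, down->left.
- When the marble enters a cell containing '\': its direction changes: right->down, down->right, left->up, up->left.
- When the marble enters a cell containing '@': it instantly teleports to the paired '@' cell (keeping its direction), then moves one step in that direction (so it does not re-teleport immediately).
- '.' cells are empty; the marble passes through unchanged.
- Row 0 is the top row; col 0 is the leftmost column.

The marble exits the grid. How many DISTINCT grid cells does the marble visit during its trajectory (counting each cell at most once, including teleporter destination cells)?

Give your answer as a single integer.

Answer: 8

Derivation:
Step 1: enter (4,0), '.' pass, move right to (4,1)
Step 2: enter (4,1), '.' pass, move right to (4,2)
Step 3: enter (4,2), '.' pass, move right to (4,3)
Step 4: enter (4,3), '.' pass, move right to (4,4)
Step 5: enter (4,4), '.' pass, move right to (4,5)
Step 6: enter (4,5), '.' pass, move right to (4,6)
Step 7: enter (4,6), '.' pass, move right to (4,7)
Step 8: enter (4,7), '.' pass, move right to (4,8)
Step 9: at (4,8) — EXIT via right edge, pos 4
Distinct cells visited: 8 (path length 8)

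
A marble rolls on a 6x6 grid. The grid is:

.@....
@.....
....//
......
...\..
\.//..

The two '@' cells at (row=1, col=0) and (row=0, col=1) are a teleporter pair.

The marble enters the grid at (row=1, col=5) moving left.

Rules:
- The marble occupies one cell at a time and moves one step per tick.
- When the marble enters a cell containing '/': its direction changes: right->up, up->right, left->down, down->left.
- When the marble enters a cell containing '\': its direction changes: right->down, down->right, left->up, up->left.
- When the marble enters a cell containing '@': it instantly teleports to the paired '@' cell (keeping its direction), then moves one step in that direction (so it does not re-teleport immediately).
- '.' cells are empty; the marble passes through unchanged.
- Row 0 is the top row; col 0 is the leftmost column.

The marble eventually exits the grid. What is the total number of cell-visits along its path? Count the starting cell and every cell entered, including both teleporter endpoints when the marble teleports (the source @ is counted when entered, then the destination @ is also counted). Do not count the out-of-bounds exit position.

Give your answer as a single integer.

Step 1: enter (1,5), '.' pass, move left to (1,4)
Step 2: enter (1,4), '.' pass, move left to (1,3)
Step 3: enter (1,3), '.' pass, move left to (1,2)
Step 4: enter (1,2), '.' pass, move left to (1,1)
Step 5: enter (1,1), '.' pass, move left to (1,0)
Step 6: enter (1,0), '@' teleport (1,0)->(0,1), also enter (0,1), move left to (0,0)
Step 7: enter (0,0), '.' pass, move left to (0,-1)
Step 8: at (0,-1) — EXIT via left edge, pos 0
Path length (cell visits): 8

Answer: 8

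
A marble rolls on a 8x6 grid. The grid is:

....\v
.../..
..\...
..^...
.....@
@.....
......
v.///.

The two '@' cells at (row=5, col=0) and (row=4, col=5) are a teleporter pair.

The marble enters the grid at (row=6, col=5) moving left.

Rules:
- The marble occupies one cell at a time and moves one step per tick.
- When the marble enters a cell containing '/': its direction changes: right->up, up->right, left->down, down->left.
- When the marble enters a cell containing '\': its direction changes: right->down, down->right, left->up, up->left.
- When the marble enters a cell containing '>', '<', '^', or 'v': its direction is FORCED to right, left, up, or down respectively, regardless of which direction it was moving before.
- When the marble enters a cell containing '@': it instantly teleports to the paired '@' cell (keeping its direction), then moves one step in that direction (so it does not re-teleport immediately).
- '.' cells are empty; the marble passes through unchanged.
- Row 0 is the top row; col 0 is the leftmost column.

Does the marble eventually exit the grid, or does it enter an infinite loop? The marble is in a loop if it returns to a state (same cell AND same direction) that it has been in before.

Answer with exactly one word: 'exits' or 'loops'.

Step 1: enter (6,5), '.' pass, move left to (6,4)
Step 2: enter (6,4), '.' pass, move left to (6,3)
Step 3: enter (6,3), '.' pass, move left to (6,2)
Step 4: enter (6,2), '.' pass, move left to (6,1)
Step 5: enter (6,1), '.' pass, move left to (6,0)
Step 6: enter (6,0), '.' pass, move left to (6,-1)
Step 7: at (6,-1) — EXIT via left edge, pos 6

Answer: exits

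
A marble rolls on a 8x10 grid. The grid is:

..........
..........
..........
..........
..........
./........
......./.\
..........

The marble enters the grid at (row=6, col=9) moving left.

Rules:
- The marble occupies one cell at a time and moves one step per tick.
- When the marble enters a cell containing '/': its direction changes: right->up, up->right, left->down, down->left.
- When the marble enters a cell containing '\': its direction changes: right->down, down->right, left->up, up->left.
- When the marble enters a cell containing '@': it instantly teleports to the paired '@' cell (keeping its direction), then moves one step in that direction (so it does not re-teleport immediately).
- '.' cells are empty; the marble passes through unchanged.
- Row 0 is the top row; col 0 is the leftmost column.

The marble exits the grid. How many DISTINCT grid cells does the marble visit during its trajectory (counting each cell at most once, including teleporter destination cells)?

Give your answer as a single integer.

Answer: 7

Derivation:
Step 1: enter (6,9), '\' deflects left->up, move up to (5,9)
Step 2: enter (5,9), '.' pass, move up to (4,9)
Step 3: enter (4,9), '.' pass, move up to (3,9)
Step 4: enter (3,9), '.' pass, move up to (2,9)
Step 5: enter (2,9), '.' pass, move up to (1,9)
Step 6: enter (1,9), '.' pass, move up to (0,9)
Step 7: enter (0,9), '.' pass, move up to (-1,9)
Step 8: at (-1,9) — EXIT via top edge, pos 9
Distinct cells visited: 7 (path length 7)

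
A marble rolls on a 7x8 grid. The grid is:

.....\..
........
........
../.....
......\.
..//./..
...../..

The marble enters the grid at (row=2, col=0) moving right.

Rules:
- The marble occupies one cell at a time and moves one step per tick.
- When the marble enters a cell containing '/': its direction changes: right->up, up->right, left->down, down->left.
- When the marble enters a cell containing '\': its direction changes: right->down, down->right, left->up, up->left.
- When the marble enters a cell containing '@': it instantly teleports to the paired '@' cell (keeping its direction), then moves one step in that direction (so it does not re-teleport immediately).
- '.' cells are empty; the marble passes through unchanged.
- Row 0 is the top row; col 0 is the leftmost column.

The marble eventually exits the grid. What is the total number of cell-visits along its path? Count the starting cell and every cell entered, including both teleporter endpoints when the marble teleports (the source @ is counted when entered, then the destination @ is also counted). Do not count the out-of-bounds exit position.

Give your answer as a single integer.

Answer: 8

Derivation:
Step 1: enter (2,0), '.' pass, move right to (2,1)
Step 2: enter (2,1), '.' pass, move right to (2,2)
Step 3: enter (2,2), '.' pass, move right to (2,3)
Step 4: enter (2,3), '.' pass, move right to (2,4)
Step 5: enter (2,4), '.' pass, move right to (2,5)
Step 6: enter (2,5), '.' pass, move right to (2,6)
Step 7: enter (2,6), '.' pass, move right to (2,7)
Step 8: enter (2,7), '.' pass, move right to (2,8)
Step 9: at (2,8) — EXIT via right edge, pos 2
Path length (cell visits): 8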